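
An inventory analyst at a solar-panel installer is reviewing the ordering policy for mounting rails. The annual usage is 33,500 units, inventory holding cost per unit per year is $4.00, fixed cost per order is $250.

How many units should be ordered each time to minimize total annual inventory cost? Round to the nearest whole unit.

Optimal lot size Q* = (2 × 33,500 × $250 / $4)^½ ≈ 2,046.34

2,046 units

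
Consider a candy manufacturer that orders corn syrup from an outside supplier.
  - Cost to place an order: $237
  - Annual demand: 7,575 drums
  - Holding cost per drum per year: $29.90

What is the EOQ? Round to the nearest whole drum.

347 drums

Q* = √(2·D·S / H) = √(2·7,575·237 / 29.9) = √120,085.3 ≈ 346.53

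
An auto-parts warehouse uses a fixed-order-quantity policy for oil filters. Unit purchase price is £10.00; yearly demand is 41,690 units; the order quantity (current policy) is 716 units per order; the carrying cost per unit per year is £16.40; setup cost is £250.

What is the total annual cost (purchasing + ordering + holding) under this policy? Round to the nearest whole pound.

£437,328

Orders/yr = 41,690/716 = 58.226; ordering cost = 58.226 × £250 = £14,556.56
Average inventory = 716/2 = 358; holding cost = 358 × £16.4 = £5,871.20
Purchase cost = D·C = 41,690 × 10 = £416,900.00
Total = £14,556.56 + £5,871.20 + £416,900.00 = £437,327.76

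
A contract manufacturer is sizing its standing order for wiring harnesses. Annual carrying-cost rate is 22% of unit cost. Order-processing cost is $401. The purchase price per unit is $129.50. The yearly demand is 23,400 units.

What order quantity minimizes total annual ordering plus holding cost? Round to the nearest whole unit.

Holding cost per unit per year: H = 22% × $129.5 = $28.4900
2DS/H = 2·23,400·401/28.49 = 658,715.34
EOQ = √658,715.34 ≈ 811.61

812 units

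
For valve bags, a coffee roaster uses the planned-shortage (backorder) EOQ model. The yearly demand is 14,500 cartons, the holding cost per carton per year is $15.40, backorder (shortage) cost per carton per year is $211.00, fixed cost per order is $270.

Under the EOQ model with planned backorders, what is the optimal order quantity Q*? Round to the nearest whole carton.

739 cartons

Q* = √(2DS/H) · √((H + b)/b)
   = √(2 × 14,500 × 270 / 15.4) · √((15.4 + 211) / 211)
   = 713.051 × 1.0359 ≈ 738.61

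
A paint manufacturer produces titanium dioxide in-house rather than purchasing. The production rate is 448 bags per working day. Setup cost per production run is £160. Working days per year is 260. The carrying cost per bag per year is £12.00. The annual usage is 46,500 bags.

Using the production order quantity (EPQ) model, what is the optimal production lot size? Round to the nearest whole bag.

1,437 bags

Daily demand d = 46,500/260 = 178.846; p = 448; 1 − d/p = 0.60079
EPQ = √(2DS / (H(1 − d/p)))
    = √(2 × 46,500 × 160 / (12 × 0.60079)) ≈ 1,436.65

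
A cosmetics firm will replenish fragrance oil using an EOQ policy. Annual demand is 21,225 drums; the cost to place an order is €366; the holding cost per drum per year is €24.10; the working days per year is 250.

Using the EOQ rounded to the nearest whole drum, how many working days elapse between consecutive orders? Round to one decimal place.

2DS/H = 2·21,225·366/24.1 = 644,676.35
EOQ = √644,676.35 ≈ 802.92 → Q = 803 drums
T = Q/D × 250 days = 803/21,225 × 250 = 9.458 days

9.5 days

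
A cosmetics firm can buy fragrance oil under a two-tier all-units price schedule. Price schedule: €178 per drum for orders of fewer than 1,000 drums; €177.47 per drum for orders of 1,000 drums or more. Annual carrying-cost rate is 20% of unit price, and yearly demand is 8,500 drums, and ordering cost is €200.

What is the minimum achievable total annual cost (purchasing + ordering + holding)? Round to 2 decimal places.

€1,524,001.82

H₁ = 20%×€178 = €35.6000;  H₂ = 20%×€177.47 = €35.4940
EOQ₁ = √(2×8,500×200/35.6000) = 309.04  (< 1,000, feasible at tier 1)
EOQ₂ = √(2×8,500×200/35.4940) = 309.50  (< 1,000 → use Q = 1,000 at tier-2 price)
TC(tier 1 (EOQ₁), Q≈309.0) = €1,524,001.82
TC(tier 2, Q≈1,000.0) = €1,527,942.00
Minimum at tier 1 (EOQ₁): €1,524,001.82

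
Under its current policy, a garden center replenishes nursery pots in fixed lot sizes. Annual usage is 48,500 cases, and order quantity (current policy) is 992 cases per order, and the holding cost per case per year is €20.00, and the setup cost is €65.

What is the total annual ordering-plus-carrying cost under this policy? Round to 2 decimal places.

€13,097.92

Annual ordering cost = (D/Q)·S = (48,500/992) × 65 = €3,177.92
Annual holding cost  = (Q/2)·H = (992/2) × 20 = €9,920.00
Total = €3,177.92 + €9,920.00 = €13,097.92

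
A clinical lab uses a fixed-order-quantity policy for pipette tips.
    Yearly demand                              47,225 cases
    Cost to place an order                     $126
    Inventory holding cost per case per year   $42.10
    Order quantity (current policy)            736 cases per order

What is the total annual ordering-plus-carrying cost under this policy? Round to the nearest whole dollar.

Annual ordering cost = (D/Q)·S = (47,225/736) × 126 = $8,084.71
Annual holding cost  = (Q/2)·H = (736/2) × 42.1 = $15,492.80
Total = $8,084.71 + $15,492.80 = $23,577.51

$23,578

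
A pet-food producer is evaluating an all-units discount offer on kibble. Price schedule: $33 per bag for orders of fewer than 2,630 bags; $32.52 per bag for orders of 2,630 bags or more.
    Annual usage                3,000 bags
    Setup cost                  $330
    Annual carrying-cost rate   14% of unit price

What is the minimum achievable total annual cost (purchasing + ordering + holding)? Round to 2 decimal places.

H₁ = 14%×$33 = $4.6200;  H₂ = 14%×$32.52 = $4.5528
EOQ₁ = √(2×3,000×330/4.6200) = 654.65  (< 2,630, feasible at tier 1)
EOQ₂ = √(2×3,000×330/4.5528) = 659.47  (< 2,630 → use Q = 2,630 at tier-2 price)
TC(tier 1 (EOQ₁), Q≈654.7) = $102,024.50
TC(tier 2, Q≈2,630.0) = $103,923.36
Minimum at tier 1 (EOQ₁): $102,024.50

$102,024.50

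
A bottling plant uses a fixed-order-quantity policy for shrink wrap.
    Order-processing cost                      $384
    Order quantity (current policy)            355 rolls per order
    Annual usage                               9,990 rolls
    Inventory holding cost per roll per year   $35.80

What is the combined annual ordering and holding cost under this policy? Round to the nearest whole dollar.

$17,161

Orders/yr = 9,990/355 = 28.141; ordering cost = 28.141 × $384 = $10,806.08
Average inventory = 355/2 = 177.5; holding cost = 177.5 × $35.8 = $6,354.50
Total = $10,806.08 + $6,354.50 = $17,160.58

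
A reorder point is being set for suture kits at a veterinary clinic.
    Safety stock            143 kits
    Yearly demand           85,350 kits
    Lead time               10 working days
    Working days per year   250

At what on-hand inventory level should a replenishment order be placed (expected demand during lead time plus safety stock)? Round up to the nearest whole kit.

Daily demand d = 85,350 / 250 = 341.400 kits/day
Demand during lead time = 341.400 × 10 = 3,414.00
Reorder point = 3,414.00 + 143 = 3,557.00 → round up

3,557 kits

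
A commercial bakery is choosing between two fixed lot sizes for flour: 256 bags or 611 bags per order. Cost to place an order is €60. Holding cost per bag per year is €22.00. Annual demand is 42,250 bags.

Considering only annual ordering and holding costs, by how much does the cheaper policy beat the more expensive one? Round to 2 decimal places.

€1,848.41

For each Q, cost = (D/Q)·S + (Q/2)·H.
TC(256) = (42,250/256)×60 + (256/2)×22 = €12,718.34
TC(611) = (42,250/611)×60 + (611/2)×22 = €10,869.94
|ΔTC| = |€12,718.34 − €10,869.94| = €1,848.41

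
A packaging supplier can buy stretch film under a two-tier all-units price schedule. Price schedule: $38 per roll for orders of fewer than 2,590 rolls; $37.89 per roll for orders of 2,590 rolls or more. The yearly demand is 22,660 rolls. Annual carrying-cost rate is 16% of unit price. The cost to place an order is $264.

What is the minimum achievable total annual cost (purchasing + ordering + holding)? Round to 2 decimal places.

$868,747.95

H₁ = 16%×$38 = $6.0800;  H₂ = 16%×$37.89 = $6.0624
EOQ₁ = √(2×22,660×264/6.0800) = 1,402.80  (< 2,590, feasible at tier 1)
EOQ₂ = √(2×22,660×264/6.0624) = 1,404.83  (< 2,590 → use Q = 2,590 at tier-2 price)
TC(tier 1 (EOQ₁), Q≈1,402.8) = $869,609.01
TC(tier 2, Q≈2,590.0) = $868,747.95
Minimum at tier 2: $868,747.95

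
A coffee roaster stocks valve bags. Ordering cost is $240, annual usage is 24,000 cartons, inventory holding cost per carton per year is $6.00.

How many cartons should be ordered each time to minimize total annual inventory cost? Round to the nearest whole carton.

2DS/H = 2·24,000·240/6 = 1,920,000.00
EOQ = √1,920,000.00 ≈ 1,385.64

1,386 cartons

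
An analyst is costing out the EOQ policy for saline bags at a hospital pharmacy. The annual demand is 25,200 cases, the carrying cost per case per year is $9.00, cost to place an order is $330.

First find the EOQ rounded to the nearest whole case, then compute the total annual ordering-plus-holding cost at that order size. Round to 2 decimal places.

Optimal lot size Q* = (2 × 25,200 × $330 / $9)^½ ≈ 1,359.41 → Q = 1,359 cases
Orders/yr = 25,200/1,359 = 18.543; ordering cost = 18.543 × $330 = $6,119.21
Average inventory = 1,359/2 = 679.5; holding cost = 679.5 × $9 = $6,115.50
Total = $6,119.21 + $6,115.50 = $12,234.71

$12,234.71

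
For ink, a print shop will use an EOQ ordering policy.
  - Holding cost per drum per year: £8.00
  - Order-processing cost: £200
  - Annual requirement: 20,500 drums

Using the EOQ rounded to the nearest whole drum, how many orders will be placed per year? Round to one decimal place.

Q* = √(2·D·S / H) = √(2·20,500·200 / 8) = √1,025,000.0 ≈ 1,012.42 → Q = 1,012
N = D/Q = 20,500/1,012 ≈ 20.257 orders/yr

20.3 orders per year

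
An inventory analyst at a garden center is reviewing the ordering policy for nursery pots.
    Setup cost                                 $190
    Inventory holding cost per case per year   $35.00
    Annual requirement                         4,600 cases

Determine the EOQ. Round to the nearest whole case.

223 cases

EOQ = √(2DS/H) = √(2 × 4,600 × 190 / 35)
    = √(49,942.86) ≈ 223.48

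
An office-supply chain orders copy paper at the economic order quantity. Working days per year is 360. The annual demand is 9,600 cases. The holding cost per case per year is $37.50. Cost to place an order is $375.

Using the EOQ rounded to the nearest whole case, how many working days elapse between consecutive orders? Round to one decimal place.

16.4 days

2DS/H = 2·9,600·375/37.5 = 192,000.00
EOQ = √192,000.00 ≈ 438.18 → Q = 438 cases
Cycle time = (working days × Q)/D = (360 × 438) / 9,600 = 16.425 days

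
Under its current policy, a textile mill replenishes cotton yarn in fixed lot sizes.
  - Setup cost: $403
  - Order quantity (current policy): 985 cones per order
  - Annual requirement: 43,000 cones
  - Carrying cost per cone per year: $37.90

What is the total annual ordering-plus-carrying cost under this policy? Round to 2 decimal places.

Ordering: D/Q × S = 43,000/985 × $403 = $17,592.89
Holding:  Q/2 × H = 985/2 × $37.9 = $18,665.75
Total = $17,592.89 + $18,665.75 = $36,258.64

$36,258.64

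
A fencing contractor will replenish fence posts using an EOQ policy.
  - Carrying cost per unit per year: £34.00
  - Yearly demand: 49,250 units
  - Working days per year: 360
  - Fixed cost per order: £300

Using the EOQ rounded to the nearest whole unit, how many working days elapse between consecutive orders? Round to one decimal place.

6.8 days

EOQ = √(2DS/H) = √(2 × 49,250 × 300 / 34)
    = √(869,117.65) ≈ 932.26 → Q = 932 units
Days between orders = 360 / (D/Q) = 360 / 52.843 ≈ 6.813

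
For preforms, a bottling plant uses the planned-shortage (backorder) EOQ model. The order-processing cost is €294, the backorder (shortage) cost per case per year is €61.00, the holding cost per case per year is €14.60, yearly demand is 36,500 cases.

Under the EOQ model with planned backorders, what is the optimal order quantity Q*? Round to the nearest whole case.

1,350 cases

Basic EOQ = √(2·36,500·294/14.6) = 1,212.436
Backorder adjustment √((H+b)/b) = √((14.6+61)/61) = 1.1133
Q* = 1,212.436 × 1.1133 ≈ 1,349.75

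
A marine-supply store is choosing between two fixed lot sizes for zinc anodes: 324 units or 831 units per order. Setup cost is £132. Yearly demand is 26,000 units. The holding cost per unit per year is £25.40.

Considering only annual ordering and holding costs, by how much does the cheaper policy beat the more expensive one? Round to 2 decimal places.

£23.73

TC(Q) = (D/Q)S + (Q/2)H
TC(324) = (26,000/324)×132 + (324/2)×25.4 = £14,707.39
TC(831) = (26,000/831)×132 + (831/2)×25.4 = £14,683.66
Lots of 831 are cheaper by £23.73.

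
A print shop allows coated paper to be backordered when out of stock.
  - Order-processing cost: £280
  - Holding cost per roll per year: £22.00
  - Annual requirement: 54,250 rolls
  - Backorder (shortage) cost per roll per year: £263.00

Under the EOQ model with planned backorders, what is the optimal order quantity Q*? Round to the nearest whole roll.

Q* = √(2DS/H) · √((H + b)/b)
   = √(2 × 54,250 × 280 / 22) · √((22 + 263) / 263)
   = 1,175.121 × 1.0410 ≈ 1,223.28

1,223 rolls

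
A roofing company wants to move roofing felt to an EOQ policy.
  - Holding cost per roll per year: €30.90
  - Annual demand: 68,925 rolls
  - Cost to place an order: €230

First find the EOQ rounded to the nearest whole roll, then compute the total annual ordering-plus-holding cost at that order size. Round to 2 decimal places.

€31,300.16

EOQ = √(2DS/H) = √(2 × 68,925 × 230 / 30.9)
    = √(1,026,067.96) ≈ 1,012.95 → Q = 1,013 rolls
Ordering: D/Q × S = 68,925/1,013 × €230 = €15,649.31
Holding:  Q/2 × H = 1,013/2 × €30.9 = €15,650.85
Total = €15,649.31 + €15,650.85 = €31,300.16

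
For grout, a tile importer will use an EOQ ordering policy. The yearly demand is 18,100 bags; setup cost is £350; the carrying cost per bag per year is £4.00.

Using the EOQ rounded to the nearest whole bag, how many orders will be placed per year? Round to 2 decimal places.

Q* = √(2·D·S / H) = √(2·18,100·350 / 4) = √3,167,500.0 ≈ 1,779.75 → Q = 1,780
Orders per year = D/Q = 18,100 / 1,780 = 10.169

10.17 orders per year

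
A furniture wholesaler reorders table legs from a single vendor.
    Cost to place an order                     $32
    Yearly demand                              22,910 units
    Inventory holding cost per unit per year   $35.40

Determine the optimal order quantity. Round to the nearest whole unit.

204 units

Q* = √(2·D·S / H) = √(2·22,910·32 / 35.4) = √41,419.2 ≈ 203.52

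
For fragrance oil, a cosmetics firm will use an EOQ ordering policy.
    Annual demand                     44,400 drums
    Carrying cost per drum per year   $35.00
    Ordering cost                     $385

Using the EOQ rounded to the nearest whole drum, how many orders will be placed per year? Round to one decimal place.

44.9 orders per year

EOQ = √(2DS/H) = √(2 × 44,400 × 385 / 35)
    = √(976,800.00) ≈ 988.33 → Q = 988
Orders per year = D/Q = 44,400 / 988 = 44.939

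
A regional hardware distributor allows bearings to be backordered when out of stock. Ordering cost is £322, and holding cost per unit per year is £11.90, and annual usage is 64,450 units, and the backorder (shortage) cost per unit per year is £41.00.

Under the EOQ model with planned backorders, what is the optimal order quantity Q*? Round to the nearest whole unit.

2,121 units

Q* = √(2DS/H) · √((H + b)/b)
   = √(2 × 64,450 × 322 / 11.9) · √((11.9 + 41) / 41)
   = 1,867.587 × 1.1359 ≈ 2,121.37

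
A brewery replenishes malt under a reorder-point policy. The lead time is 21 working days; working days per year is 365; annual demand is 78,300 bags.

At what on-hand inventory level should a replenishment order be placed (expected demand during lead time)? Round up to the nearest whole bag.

Daily demand d = 78,300 / 365 = 214.521 bags/day
Demand during lead time = 214.521 × 21 = 4,504.93
Reorder point = 4,504.93 → round up

4,505 bags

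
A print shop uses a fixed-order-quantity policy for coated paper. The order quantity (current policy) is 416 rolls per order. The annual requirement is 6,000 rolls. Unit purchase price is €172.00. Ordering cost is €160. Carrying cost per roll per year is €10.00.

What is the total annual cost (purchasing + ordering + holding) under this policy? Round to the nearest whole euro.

Ordering: D/Q × S = 6,000/416 × €160 = €2,307.69
Holding:  Q/2 × H = 416/2 × €10 = €2,080.00
Purchase cost = D·C = 6,000 × 172 = €1,032,000.00
Total = €2,307.69 + €2,080.00 + €1,032,000.00 = €1,036,387.69

€1,036,388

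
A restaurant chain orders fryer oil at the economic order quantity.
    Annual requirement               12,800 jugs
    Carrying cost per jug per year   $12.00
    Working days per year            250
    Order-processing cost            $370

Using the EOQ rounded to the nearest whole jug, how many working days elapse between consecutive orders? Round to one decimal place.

EOQ = √(2DS/H) = √(2 × 12,800 × 370 / 12)
    = √(789,333.33) ≈ 888.44 → Q = 888 jugs
Days between orders = 250 / (D/Q) = 250 / 14.414 ≈ 17.344

17.3 days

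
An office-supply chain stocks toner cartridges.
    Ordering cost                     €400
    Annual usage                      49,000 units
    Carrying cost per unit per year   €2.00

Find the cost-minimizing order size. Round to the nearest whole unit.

2DS/H = 2·49,000·400/2 = 19,600,000.00
EOQ = √19,600,000.00 ≈ 4,427.19

4,427 units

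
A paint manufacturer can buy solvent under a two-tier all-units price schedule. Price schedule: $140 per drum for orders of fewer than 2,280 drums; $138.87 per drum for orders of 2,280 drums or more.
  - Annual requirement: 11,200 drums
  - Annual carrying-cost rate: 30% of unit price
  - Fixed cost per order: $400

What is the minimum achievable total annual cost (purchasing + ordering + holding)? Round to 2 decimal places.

H₁ = 30%×$140 = $42.0000;  H₂ = 30%×$138.87 = $41.6610
EOQ₁ = √(2×11,200×400/42.0000) = 461.88  (< 2,280, feasible at tier 1)
EOQ₂ = √(2×11,200×400/41.6610) = 463.76  (< 2,280 → use Q = 2,280 at tier-2 price)
TC(tier 1 (EOQ₁), Q≈461.9) = $1,587,398.97
TC(tier 2, Q≈2,280.0) = $1,604,802.45
Minimum at tier 1 (EOQ₁): $1,587,398.97

$1,587,398.97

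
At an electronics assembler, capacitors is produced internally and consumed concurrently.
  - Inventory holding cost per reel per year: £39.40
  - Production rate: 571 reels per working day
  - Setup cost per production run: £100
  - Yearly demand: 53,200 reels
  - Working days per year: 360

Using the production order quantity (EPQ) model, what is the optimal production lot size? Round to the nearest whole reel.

d = 53,200/360 = 147.7778 reels/day;  effective holding cost H(1 − d/p) = 39.4·(1 − 147.7778/571) = 29.20307
Q* = √(2DS / H_eff) = √(2·53,200·100 / 29.20307) ≈ 603.61

604 reels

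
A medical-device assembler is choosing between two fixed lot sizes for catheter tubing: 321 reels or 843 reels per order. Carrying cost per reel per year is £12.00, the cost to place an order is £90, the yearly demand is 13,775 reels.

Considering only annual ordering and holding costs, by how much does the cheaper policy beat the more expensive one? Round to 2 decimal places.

£740.49

For each Q, cost = (D/Q)·S + (Q/2)·H.
TC(321) = (13,775/321)×90 + (321/2)×12 = £5,788.15
TC(843) = (13,775/843)×90 + (843/2)×12 = £6,528.64
|ΔTC| = |£5,788.15 − £6,528.64| = £740.49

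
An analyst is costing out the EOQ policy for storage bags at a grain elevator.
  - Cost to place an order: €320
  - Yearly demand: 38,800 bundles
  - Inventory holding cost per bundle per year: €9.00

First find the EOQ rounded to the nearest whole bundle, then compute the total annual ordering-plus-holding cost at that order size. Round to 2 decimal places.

Optimal lot size Q* = (2 × 38,800 × €320 / €9)^½ ≈ 1,661.06 → Q = 1,661 bundles
Annual ordering cost = (D/Q)·S = (38,800/1,661) × 320 = €7,475.02
Annual holding cost  = (Q/2)·H = (1,661/2) × 9 = €7,474.50
Total = €7,475.02 + €7,474.50 = €14,949.52

€14,949.52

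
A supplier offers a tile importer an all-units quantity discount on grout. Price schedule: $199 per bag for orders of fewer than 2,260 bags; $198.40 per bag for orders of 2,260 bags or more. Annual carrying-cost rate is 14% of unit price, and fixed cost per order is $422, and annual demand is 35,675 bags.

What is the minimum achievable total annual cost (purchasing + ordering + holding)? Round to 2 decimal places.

H₁ = 14%×$199 = $27.8600;  H₂ = 14%×$198.40 = $27.7760
EOQ₁ = √(2×35,675×422/27.8600) = 1,039.59  (< 2,260, feasible at tier 1)
EOQ₂ = √(2×35,675×422/27.7760) = 1,041.16  (< 2,260 → use Q = 2,260 at tier-2 price)
TC(tier 1 (EOQ₁), Q≈1,039.6) = $7,128,288.02
TC(tier 2, Q≈2,260.0) = $7,115,968.32
Minimum at tier 2: $7,115,968.32

$7,115,968.32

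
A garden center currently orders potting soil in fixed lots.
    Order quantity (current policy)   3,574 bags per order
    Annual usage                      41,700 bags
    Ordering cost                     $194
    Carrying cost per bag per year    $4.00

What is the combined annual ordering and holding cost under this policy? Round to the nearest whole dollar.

Annual ordering cost = (D/Q)·S = (41,700/3,574) × 194 = $2,263.51
Annual holding cost  = (Q/2)·H = (3,574/2) × 4 = $7,148.00
Total = $2,263.51 + $7,148.00 = $9,411.51

$9,412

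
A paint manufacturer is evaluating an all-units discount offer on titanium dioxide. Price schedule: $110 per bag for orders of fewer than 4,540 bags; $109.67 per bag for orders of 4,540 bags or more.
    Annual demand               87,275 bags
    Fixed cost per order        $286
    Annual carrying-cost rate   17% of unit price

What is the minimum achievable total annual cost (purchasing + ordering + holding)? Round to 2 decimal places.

$9,619,268.84

H₁ = 17%×$110 = $18.7000;  H₂ = 17%×$109.67 = $18.6439
EOQ₁ = √(2×87,275×286/18.7000) = 1,633.89  (< 4,540, feasible at tier 1)
EOQ₂ = √(2×87,275×286/18.6439) = 1,636.34  (< 4,540 → use Q = 4,540 at tier-2 price)
TC(tier 1 (EOQ₁), Q≈1,633.9) = $9,630,803.70
TC(tier 2, Q≈4,540.0) = $9,619,268.84
Minimum at tier 2: $9,619,268.84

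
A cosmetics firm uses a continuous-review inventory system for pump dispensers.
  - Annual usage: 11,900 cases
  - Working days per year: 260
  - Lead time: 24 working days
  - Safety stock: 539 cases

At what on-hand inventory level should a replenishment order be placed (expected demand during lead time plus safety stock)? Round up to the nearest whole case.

1,638 cases

Daily demand d = 11,900 / 260 = 45.769 cases/day
Demand during lead time = 45.769 × 24 = 1,098.46
Reorder point = 1,098.46 + 539 = 1,637.46 → round up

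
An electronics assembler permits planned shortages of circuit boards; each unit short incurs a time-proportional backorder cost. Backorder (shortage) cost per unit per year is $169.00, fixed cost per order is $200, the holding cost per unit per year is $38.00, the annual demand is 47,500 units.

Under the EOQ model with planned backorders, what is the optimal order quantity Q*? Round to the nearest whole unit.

Q* = √(2DS/H) · √((H + b)/b)
   = √(2 × 47,500 × 200 / 38) · √((38 + 169) / 169)
   = 707.107 × 1.1067 ≈ 782.58

783 units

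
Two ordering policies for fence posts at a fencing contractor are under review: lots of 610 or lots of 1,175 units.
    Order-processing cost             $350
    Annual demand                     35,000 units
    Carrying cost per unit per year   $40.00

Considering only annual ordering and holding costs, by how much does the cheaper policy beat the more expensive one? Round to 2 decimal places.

$1,643.56

For each Q, cost = (D/Q)·S + (Q/2)·H.
TC(610) = (35,000/610)×350 + (610/2)×40 = $32,281.97
TC(1,175) = (35,000/1,175)×350 + (1,175/2)×40 = $33,925.53
|ΔTC| = |$32,281.97 − $33,925.53| = $1,643.56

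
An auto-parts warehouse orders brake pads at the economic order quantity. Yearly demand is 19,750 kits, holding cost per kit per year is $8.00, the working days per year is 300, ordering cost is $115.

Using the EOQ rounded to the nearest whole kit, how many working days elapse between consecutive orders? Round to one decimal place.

Q* = √(2·D·S / H) = √(2·19,750·115 / 8) = √567,812.5 ≈ 753.53 → Q = 754 kits
Cycle time = (working days × Q)/D = (300 × 754) / 19,750 = 11.453 days

11.5 days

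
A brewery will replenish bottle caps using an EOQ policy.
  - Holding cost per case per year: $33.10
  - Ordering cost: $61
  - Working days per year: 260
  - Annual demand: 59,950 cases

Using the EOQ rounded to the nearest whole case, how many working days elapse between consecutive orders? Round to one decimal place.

2.0 days

Q* = √(2·D·S / H) = √(2·59,950·61 / 33.1) = √220,963.7 ≈ 470.07 → Q = 470 cases
Cycle time = (working days × Q)/D = (260 × 470) / 59,950 = 2.038 days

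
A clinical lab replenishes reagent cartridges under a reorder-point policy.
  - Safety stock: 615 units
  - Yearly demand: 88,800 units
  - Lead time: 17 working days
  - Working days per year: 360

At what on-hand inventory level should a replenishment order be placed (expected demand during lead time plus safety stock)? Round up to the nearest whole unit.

Daily demand d = 88,800 / 360 = 246.667 units/day
Demand during lead time = 246.667 × 17 = 4,193.33
Reorder point = 4,193.33 + 615 = 4,808.33 → round up

4,809 units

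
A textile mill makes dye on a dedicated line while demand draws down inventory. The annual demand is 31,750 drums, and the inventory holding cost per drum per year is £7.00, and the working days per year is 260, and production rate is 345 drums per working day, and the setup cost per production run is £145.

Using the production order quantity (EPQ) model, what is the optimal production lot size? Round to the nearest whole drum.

Daily demand d = 31,750/260 = 122.115; p = 345; 1 − d/p = 0.64604
EPQ = √(2DS / (H(1 − d/p)))
    = √(2 × 31,750 × 145 / (7 × 0.64604)) ≈ 1,426.89

1,427 drums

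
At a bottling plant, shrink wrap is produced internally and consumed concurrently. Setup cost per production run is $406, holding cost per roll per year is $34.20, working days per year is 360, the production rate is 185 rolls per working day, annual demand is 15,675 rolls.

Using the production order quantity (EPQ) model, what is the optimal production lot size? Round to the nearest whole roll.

698 rolls

d = 15,675/360 = 43.5417 rolls/day;  effective holding cost H(1 − d/p) = 34.2·(1 − 43.5417/185) = 26.15068
Q* = √(2DS / H_eff) = √(2·15,675·406 / 26.15068) ≈ 697.65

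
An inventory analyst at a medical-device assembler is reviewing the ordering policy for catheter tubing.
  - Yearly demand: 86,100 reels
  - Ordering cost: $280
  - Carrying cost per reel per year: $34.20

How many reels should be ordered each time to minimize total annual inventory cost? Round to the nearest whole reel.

Q* = √(2·D·S / H) = √(2·86,100·280 / 34.2) = √1,409,824.6 ≈ 1,187.36

1,187 reels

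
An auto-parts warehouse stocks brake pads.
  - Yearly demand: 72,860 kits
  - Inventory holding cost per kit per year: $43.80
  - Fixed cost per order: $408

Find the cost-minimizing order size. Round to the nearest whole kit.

1,165 kits

EOQ = √(2DS/H) = √(2 × 72,860 × 408 / 43.8)
    = √(1,357,391.78) ≈ 1,165.07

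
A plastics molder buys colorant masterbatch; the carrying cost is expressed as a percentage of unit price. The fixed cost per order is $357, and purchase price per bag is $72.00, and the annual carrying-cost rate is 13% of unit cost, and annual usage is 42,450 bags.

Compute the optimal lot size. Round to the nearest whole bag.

1,799 bags

Holding cost per bag per year: H = 13% × $72 = $9.3600
Q* = √(2·D·S / H) = √(2·42,450·357 / 9.36) = √3,238,173.1 ≈ 1,799.49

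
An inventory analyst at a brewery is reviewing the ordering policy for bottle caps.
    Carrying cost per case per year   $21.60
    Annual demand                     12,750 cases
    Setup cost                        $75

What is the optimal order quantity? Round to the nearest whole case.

298 cases

Q* = √(2·D·S / H) = √(2·12,750·75 / 21.6) = √88,541.7 ≈ 297.56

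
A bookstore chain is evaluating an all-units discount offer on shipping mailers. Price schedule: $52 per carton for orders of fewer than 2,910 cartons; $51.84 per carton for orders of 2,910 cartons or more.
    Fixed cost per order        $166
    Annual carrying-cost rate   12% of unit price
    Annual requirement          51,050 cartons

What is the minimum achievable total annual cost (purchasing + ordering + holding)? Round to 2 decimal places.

H₁ = 12%×$52 = $6.2400;  H₂ = 12%×$51.84 = $6.2208
EOQ₁ = √(2×51,050×166/6.2400) = 1,648.07  (< 2,910, feasible at tier 1)
EOQ₂ = √(2×51,050×166/6.2208) = 1,650.61  (< 2,910 → use Q = 2,910 at tier-2 price)
TC(tier 1 (EOQ₁), Q≈1,648.1) = $2,664,883.93
TC(tier 2, Q≈2,910.0) = $2,658,395.39
Minimum at tier 2: $2,658,395.39

$2,658,395.39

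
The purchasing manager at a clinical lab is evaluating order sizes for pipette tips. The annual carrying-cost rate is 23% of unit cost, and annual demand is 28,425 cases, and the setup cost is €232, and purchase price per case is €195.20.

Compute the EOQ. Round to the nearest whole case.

H = i·C = 0.23 × €195.2 = €44.8960 per case-year
2DS/H = 2·28,425·232/44.896 = 293,772.27
EOQ = √293,772.27 ≈ 542.01

542 cases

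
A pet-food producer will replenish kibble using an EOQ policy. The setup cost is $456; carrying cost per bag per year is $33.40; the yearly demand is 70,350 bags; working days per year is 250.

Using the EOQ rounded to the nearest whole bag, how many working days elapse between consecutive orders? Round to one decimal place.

4.9 days

Q* = √(2·D·S / H) = √(2·70,350·456 / 33.4) = √1,920,934.1 ≈ 1,385.98 → Q = 1,386 bags
T = Q/D × 250 days = 1,386/70,350 × 250 = 4.925 days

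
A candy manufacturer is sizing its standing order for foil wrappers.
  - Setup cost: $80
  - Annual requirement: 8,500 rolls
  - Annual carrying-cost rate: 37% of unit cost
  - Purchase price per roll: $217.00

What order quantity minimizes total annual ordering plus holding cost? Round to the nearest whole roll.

Holding cost per roll per year: H = 37% × $217 = $80.2900
2DS/H = 2·8,500·80/80.29 = 16,938.60
EOQ = √16,938.60 ≈ 130.15

130 rolls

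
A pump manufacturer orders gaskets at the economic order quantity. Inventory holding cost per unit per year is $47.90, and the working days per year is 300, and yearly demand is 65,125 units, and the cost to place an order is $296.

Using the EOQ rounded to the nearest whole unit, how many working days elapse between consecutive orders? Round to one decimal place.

Q* = √(2·D·S / H) = √(2·65,125·296 / 47.9) = √804,885.2 ≈ 897.15 → Q = 897 units
T = Q/D × 300 days = 897/65,125 × 300 = 4.132 days

4.1 days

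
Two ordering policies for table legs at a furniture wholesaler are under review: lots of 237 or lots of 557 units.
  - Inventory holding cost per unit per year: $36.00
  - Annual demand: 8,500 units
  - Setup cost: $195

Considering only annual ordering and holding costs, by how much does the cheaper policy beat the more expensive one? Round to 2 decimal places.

$1,742.09

Annual cost at Q: ordering D·S/Q plus holding Q·H/2.
TC(237) = (8,500/237)×195 + (237/2)×36 = $11,259.67
TC(557) = (8,500/557)×195 + (557/2)×36 = $13,001.76
|ΔTC| = |$11,259.67 − $13,001.76| = $1,742.09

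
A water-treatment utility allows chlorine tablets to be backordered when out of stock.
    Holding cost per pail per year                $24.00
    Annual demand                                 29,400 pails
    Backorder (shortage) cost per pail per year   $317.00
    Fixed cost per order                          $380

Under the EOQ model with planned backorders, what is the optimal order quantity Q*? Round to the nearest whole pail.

1,001 pails

Basic EOQ = √(2·29,400·380/24) = 964.883
Backorder adjustment √((H+b)/b) = √((24+317)/317) = 1.0372
Q* = 964.883 × 1.0372 ≈ 1,000.74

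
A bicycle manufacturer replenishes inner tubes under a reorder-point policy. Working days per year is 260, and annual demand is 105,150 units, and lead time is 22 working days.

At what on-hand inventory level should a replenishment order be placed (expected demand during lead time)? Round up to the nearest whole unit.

8,898 units

Daily demand d = 105,150 / 260 = 404.423 units/day
Demand during lead time = 404.423 × 22 = 8,897.31
Reorder point = 8,897.31 → round up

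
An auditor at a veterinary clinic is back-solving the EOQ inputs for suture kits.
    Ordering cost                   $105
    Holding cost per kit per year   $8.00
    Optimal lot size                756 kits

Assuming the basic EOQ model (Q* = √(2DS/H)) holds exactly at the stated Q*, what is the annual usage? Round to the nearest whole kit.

From Q* = √(2DS/H) ⇒ Q*² = 2DS/H.
D = Q²H / (2S) = 756² × 8 / (2 × 105) = 21,772.80

21,773 kits per year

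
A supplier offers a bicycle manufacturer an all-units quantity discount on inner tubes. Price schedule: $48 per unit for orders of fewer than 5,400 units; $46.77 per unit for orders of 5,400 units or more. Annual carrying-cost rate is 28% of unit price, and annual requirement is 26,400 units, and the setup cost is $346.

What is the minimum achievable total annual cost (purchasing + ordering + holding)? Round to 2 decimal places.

H₁ = 28%×$48 = $13.4400;  H₂ = 28%×$46.77 = $13.0956
EOQ₁ = √(2×26,400×346/13.4400) = 1,165.88  (< 5,400, feasible at tier 1)
EOQ₂ = √(2×26,400×346/13.0956) = 1,181.12  (< 5,400 → use Q = 5,400 at tier-2 price)
TC(tier 1 (EOQ₁), Q≈1,165.9) = $1,282,869.48
TC(tier 2, Q≈5,400.0) = $1,271,777.68
Minimum at tier 2: $1,271,777.68

$1,271,777.68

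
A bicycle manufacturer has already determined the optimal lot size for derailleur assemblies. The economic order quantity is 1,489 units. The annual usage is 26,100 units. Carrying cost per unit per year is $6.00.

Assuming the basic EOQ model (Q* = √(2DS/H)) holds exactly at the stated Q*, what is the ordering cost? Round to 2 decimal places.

EOQ relation: Q² = 2DS/H, so rearrange for the unknown.
S = Q²H / (2D) = 1,489² × 6 / (2 × 26,100) = 254.8415

$254.84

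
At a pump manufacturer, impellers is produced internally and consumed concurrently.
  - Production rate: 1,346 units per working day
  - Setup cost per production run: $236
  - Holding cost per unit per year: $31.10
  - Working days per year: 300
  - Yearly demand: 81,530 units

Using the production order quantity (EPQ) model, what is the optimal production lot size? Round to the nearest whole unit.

1,245 units

Daily demand d = 81,530/300 = 271.767; p = 1346; 1 − d/p = 0.79809
EPQ = √(2DS / (H(1 − d/p)))
    = √(2 × 81,530 × 236 / (31.1 × 0.79809)) ≈ 1,245.15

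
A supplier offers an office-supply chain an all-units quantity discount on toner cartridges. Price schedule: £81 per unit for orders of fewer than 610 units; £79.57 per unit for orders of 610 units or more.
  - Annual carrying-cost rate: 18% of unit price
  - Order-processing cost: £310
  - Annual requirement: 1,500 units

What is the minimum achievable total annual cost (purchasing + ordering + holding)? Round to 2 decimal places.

£124,485.69

H₁ = 18%×£81 = £14.5800;  H₂ = 18%×£79.57 = £14.3226
EOQ₁ = √(2×1,500×310/14.5800) = 252.56  (< 610, feasible at tier 1)
EOQ₂ = √(2×1,500×310/14.3226) = 254.82  (< 610 → use Q = 610 at tier-2 price)
TC(tier 1 (EOQ₁), Q≈252.6) = £125,182.31
TC(tier 2, Q≈610.0) = £124,485.69
Minimum at tier 2: £124,485.69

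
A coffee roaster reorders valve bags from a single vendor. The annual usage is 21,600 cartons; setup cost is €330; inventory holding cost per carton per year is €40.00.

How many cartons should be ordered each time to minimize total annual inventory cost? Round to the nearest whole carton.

597 cartons

Optimal lot size Q* = (2 × 21,600 × €330 / €40)^½ ≈ 596.99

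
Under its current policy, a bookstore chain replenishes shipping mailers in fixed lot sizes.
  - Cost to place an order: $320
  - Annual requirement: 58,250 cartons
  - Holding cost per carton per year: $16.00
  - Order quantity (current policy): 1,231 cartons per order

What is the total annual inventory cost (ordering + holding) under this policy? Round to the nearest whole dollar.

Orders/yr = 58,250/1,231 = 47.319; ordering cost = 47.319 × $320 = $15,142.16
Average inventory = 1,231/2 = 615.5; holding cost = 615.5 × $16 = $9,848.00
Total = $15,142.16 + $9,848.00 = $24,990.16

$24,990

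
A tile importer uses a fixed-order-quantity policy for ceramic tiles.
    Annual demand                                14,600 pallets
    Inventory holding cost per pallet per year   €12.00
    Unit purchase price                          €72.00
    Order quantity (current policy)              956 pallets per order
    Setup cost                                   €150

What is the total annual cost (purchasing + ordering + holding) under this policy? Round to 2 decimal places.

€1,059,226.79

Ordering: D/Q × S = 14,600/956 × €150 = €2,290.79
Holding:  Q/2 × H = 956/2 × €12 = €5,736.00
Purchase cost = D·C = 14,600 × 72 = €1,051,200.00
Total = €2,290.79 + €5,736.00 + €1,051,200.00 = €1,059,226.79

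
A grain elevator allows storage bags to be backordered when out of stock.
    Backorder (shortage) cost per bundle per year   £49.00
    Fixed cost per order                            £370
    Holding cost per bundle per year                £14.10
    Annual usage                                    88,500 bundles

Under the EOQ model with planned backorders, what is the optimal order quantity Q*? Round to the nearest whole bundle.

2,446 bundles

Q* = √(2DS/H) · √((H + b)/b)
   = √(2 × 88,500 × 370 / 14.1) · √((14.1 + 49) / 49)
   = 2,155.152 × 1.1348 ≈ 2,445.65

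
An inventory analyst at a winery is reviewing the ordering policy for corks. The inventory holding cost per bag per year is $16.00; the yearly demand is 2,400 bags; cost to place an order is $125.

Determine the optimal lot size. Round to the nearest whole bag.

Q* = √(2·D·S / H) = √(2·2,400·125 / 16) = √37,500.0 ≈ 193.65

194 bags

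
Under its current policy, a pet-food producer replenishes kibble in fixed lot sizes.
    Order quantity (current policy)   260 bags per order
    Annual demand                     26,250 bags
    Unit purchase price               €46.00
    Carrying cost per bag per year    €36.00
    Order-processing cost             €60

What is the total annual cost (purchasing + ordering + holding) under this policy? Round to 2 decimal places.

€1,218,237.69

Ordering: D/Q × S = 26,250/260 × €60 = €6,057.69
Holding:  Q/2 × H = 260/2 × €36 = €4,680.00
Purchase cost = D·C = 26,250 × 46 = €1,207,500.00
Total = €6,057.69 + €4,680.00 + €1,207,500.00 = €1,218,237.69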